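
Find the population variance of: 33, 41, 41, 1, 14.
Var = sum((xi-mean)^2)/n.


Mean = 26.0000
Squared deviations: 49.0000, 225.0000, 225.0000, 625.0000, 144.0000
Sum = 1268.0000
Variance = 1268.0000/5 = 253.6000

Variance = 253.6000


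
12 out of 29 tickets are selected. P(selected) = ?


P = 12/29 = 0.4138

P = 0.4138


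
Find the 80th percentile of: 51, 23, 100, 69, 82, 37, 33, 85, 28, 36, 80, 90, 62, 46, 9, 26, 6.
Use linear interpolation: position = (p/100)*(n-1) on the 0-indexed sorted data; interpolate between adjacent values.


Sorted: 6, 9, 23, 26, 28, 33, 36, 37, 46, 51, 62, 69, 80, 82, 85, 90, 100
n = 17
Index = 80/100 * 16 = 12.8000
Lower = data[12] = 80, Upper = data[13] = 82
P80 = 80 + 0.8000*(2) = 81.6000

P80 = 81.6000


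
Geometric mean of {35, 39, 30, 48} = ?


Product = 35 × 39 × 30 × 48 = 1965600
GM = 1965600^(1/4) = 37.4433

GM = 37.4433


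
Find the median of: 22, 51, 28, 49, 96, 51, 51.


Sorted: 22, 28, 49, 51, 51, 51, 96
n = 7 (odd)
Middle value = 51

Median = 51


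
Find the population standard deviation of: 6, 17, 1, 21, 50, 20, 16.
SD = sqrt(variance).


Mean = 18.7143
Variance = 210.2041
SD = sqrt(210.2041) = 14.4984

SD = 14.4984


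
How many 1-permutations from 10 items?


P(10,1) = 10!/9!
= 3628800/362880
= 10

P(10,1) = 10


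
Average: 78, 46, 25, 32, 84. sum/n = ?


Sum = 78 + 46 + 25 + 32 + 84 = 265
n = 5
Mean = 265/5 = 53.0000

Mean = 53.0000


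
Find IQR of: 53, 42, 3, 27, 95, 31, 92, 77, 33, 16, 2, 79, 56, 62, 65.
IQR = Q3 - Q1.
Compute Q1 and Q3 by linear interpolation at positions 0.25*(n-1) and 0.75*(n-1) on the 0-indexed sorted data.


Sorted: 2, 3, 16, 27, 31, 33, 42, 53, 56, 62, 65, 77, 79, 92, 95
Q1 (25th %ile) = 29.0000
Q3 (75th %ile) = 71.0000
IQR = 71.0000 - 29.0000 = 42.0000

IQR = 42.0000


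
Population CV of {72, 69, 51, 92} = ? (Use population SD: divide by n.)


Mean = 71.0000
SD = 14.5430
CV = (14.5430/71.0000)*100 = 20.4832%

CV = 20.4832%


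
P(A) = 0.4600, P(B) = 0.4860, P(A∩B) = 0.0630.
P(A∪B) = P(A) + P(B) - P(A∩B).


P(A∪B) = 0.4600 + 0.4860 - 0.0630
= 0.9460 - 0.0630
= 0.8830

P(A∪B) = 0.8830


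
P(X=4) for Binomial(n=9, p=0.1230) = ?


C(9,4) = 126
p^4 = 0.000229
(1-p)^5 = 0.518798
P = 126 * 0.000229 * 0.518798 = 0.0150

P(X=4) = 0.0150


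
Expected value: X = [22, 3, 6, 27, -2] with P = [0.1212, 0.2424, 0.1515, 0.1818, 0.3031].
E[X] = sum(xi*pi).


E[X] = 22*0.1212 + 3*0.2424 + 6*0.1515 + 27*0.1818 - 2*0.3031
= 2.6664 + 0.7272 + 0.9090 + 4.9086 - 0.6062
= 8.6050

E[X] = 8.6050


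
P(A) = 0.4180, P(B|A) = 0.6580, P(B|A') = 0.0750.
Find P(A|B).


P(B) = P(B|A)*P(A) + P(B|A')*P(A')
= 0.6580*0.4180 + 0.0750*0.5820
= 0.275044 + 0.043650 = 0.318694
P(A|B) = 0.275044/0.318694 = 0.8630

P(A|B) = 0.8630


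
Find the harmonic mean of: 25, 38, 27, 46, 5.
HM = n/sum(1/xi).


Sum of reciprocals = 1/25 + 1/38 + 1/27 + 1/46 + 1/5 = 0.325092
HM = 5/0.325092 = 15.3803

HM = 15.3803


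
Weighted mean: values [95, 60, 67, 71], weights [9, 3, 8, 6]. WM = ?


Numerator = 95*9 + 60*3 + 67*8 + 71*6 = 1997
Denominator = 9 + 3 + 8 + 6 = 26
WM = 1997/26 = 76.8077

WM = 76.8077


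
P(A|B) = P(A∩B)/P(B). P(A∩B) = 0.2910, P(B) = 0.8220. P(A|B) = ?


P(A|B) = 0.2910/0.8220 = 0.3540

P(A|B) = 0.3540


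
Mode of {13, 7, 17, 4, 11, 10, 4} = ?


Frequencies: 4:2, 7:1, 10:1, 11:1, 13:1, 17:1
Max frequency = 2
Mode = 4

Mode = 4


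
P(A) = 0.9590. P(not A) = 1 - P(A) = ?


P(not A) = 1 - 0.9590 = 0.0410

P(not A) = 0.0410


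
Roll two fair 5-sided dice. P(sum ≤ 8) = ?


Total outcomes = 5×5 = 25
Favorable (sum ≤ 8): 22
P = 22/25 = 0.8800

P = 0.8800


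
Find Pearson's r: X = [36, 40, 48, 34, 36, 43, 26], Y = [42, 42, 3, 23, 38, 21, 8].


Mean X = 37.5714, Mean Y = 25.2857
SD X = 6.499608, SD Y = 14.829645
Cov = -7.591837
r = -7.591837/(6.499608*14.829645) = -0.0788

r = -0.0788


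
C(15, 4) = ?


C(15,4) = 15!/(4! × 11!)
= 1307674368000/(24 × 39916800)
= 1365

C(15,4) = 1365


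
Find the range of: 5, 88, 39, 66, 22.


Max = 88, Min = 5
Range = 88 - 5 = 83

Range = 83


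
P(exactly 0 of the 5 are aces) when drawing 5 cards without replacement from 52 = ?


Hypergeometric: P(X=0) = C(4,0)·C(48,5) / C(52,5)
= 1 × 1712304 / 2598960
= 1712304/2598960 = 0.6588

P = 0.6588


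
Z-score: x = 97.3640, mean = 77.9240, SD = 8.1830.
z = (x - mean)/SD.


z = (97.3640 - 77.9240)/8.1830
= 19.4400/8.1830
= 2.3757

z = 2.3757


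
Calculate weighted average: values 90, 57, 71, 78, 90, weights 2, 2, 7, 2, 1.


Numerator = 90*2 + 57*2 + 71*7 + 78*2 + 90*1 = 1037
Denominator = 2 + 2 + 7 + 2 + 1 = 14
WM = 1037/14 = 74.0714

WM = 74.0714


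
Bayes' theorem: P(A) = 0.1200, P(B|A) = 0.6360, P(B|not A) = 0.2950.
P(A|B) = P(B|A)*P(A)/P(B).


P(B) = P(B|A)*P(A) + P(B|A')*P(A')
= 0.6360*0.1200 + 0.2950*0.8800
= 0.076320 + 0.259600 = 0.335920
P(A|B) = 0.076320/0.335920 = 0.2272

P(A|B) = 0.2272


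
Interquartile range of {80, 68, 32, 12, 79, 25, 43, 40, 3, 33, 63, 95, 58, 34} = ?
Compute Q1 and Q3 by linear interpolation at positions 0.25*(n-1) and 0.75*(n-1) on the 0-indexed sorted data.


Sorted: 3, 12, 25, 32, 33, 34, 40, 43, 58, 63, 68, 79, 80, 95
Q1 (25th %ile) = 32.2500
Q3 (75th %ile) = 66.7500
IQR = 66.7500 - 32.2500 = 34.5000

IQR = 34.5000


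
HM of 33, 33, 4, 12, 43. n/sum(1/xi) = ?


Sum of reciprocals = 1/33 + 1/33 + 1/4 + 1/12 + 1/43 = 0.417195
HM = 5/0.417195 = 11.9848

HM = 11.9848


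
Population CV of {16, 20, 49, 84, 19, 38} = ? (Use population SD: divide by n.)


Mean = 37.6667
SD = 23.8234
CV = (23.8234/37.6667)*100 = 63.2480%

CV = 63.2480%


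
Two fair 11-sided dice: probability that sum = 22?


Total outcomes = 11×11 = 121
Favorable (sum = 22): 1
P = 1/121 = 0.0083

P = 0.0083


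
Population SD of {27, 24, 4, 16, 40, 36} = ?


Mean = 24.5000
Variance = 145.2500
SD = sqrt(145.2500) = 12.0520

SD = 12.0520


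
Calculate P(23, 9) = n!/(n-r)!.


P(23,9) = 23!/14!
= 25852016738884976640000/87178291200
= 296541907200

P(23,9) = 296541907200


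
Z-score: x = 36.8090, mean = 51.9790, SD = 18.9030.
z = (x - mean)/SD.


z = (36.8090 - 51.9790)/18.9030
= -15.1700/18.9030
= -0.8025

z = -0.8025


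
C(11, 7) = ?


C(11,7) = 11!/(7! × 4!)
= 39916800/(5040 × 24)
= 330

C(11,7) = 330


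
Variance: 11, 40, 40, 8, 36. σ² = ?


Mean = 27.0000
Squared deviations: 256.0000, 169.0000, 169.0000, 361.0000, 81.0000
Sum = 1036.0000
Variance = 1036.0000/5 = 207.2000

Variance = 207.2000


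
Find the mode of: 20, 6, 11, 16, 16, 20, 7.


Frequencies: 6:1, 7:1, 11:1, 16:2, 20:2
Max frequency = 2
Mode = 16, 20

Mode = 16, 20


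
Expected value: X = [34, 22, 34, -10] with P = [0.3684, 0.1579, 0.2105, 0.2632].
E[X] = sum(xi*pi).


E[X] = 34*0.3684 + 22*0.1579 + 34*0.2105 - 10*0.2632
= 12.5256 + 3.4738 + 7.1570 - 2.6320
= 20.5244

E[X] = 20.5244


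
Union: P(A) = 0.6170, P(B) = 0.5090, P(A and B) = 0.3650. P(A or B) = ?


P(A∪B) = 0.6170 + 0.5090 - 0.3650
= 1.1260 - 0.3650
= 0.7610

P(A∪B) = 0.7610


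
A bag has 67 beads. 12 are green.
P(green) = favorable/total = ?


P = 12/67 = 0.1791

P = 0.1791


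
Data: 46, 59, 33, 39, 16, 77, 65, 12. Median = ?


Sorted: 12, 16, 33, 39, 46, 59, 65, 77
n = 8 (even)
Middle values: 39 and 46
Median = (39+46)/2 = 42.5000

Median = 42.5000


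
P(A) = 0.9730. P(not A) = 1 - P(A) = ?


P(not A) = 1 - 0.9730 = 0.0270

P(not A) = 0.0270


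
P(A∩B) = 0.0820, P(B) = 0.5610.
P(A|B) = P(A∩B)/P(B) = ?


P(A|B) = 0.0820/0.5610 = 0.1462

P(A|B) = 0.1462


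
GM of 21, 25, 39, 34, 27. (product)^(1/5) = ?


Product = 21 × 25 × 39 × 34 × 27 = 18796050
GM = 18796050^(1/5) = 28.4979

GM = 28.4979


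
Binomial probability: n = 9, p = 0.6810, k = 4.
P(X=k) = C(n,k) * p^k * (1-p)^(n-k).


C(9,4) = 126
p^4 = 0.215074
(1-p)^5 = 0.003303
P = 126 * 0.215074 * 0.003303 = 0.0895

P(X=4) = 0.0895


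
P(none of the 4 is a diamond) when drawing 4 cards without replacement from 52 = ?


P(no diamonds) = (39/52) × (38/51) × (37/50) × (36/49)
= 0.3038

P = 0.3038


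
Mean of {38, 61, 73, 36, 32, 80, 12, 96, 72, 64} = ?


Sum = 38 + 61 + 73 + 36 + 32 + 80 + 12 + 96 + 72 + 64 = 564
n = 10
Mean = 564/10 = 56.4000

Mean = 56.4000


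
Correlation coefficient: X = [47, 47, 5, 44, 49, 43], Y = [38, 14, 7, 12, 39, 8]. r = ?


Mean X = 39.1667, Mean Y = 19.6667
SD X = 15.410134, SD Y = 13.523642
Cov = 106.722222
r = 106.722222/(15.410134*13.523642) = 0.5121

r = 0.5121


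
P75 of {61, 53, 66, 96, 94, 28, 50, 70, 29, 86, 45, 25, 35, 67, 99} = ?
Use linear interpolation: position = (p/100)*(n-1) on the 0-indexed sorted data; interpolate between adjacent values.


Sorted: 25, 28, 29, 35, 45, 50, 53, 61, 66, 67, 70, 86, 94, 96, 99
n = 15
Index = 75/100 * 14 = 10.5000
Lower = data[10] = 70, Upper = data[11] = 86
P75 = 70 + 0.5000*(16) = 78.0000

P75 = 78.0000


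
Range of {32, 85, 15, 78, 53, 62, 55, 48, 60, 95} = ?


Max = 95, Min = 15
Range = 95 - 15 = 80

Range = 80


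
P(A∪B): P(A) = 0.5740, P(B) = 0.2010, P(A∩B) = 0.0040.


P(A∪B) = 0.5740 + 0.2010 - 0.0040
= 0.7750 - 0.0040
= 0.7710

P(A∪B) = 0.7710


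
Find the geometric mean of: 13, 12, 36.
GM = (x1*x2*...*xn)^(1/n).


Product = 13 × 12 × 36 = 5616
GM = 5616^(1/3) = 17.7750

GM = 17.7750


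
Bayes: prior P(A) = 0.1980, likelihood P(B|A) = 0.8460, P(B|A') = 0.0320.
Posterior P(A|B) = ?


P(B) = P(B|A)*P(A) + P(B|A')*P(A')
= 0.8460*0.1980 + 0.0320*0.8020
= 0.167508 + 0.025664 = 0.193172
P(A|B) = 0.167508/0.193172 = 0.8671

P(A|B) = 0.8671


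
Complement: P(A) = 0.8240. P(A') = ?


P(not A) = 1 - 0.8240 = 0.1760

P(not A) = 0.1760


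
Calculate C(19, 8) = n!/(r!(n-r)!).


C(19,8) = 19!/(8! × 11!)
= 121645100408832000/(40320 × 39916800)
= 75582

C(19,8) = 75582


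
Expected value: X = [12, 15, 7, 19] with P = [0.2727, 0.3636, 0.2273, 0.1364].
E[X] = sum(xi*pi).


E[X] = 12*0.2727 + 15*0.3636 + 7*0.2273 + 19*0.1364
= 3.2724 + 5.4540 + 1.5911 + 2.5916
= 12.9091

E[X] = 12.9091


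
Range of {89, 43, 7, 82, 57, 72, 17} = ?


Max = 89, Min = 7
Range = 89 - 7 = 82

Range = 82


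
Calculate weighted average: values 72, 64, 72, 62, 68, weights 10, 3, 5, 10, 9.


Numerator = 72*10 + 64*3 + 72*5 + 62*10 + 68*9 = 2504
Denominator = 10 + 3 + 5 + 10 + 9 = 37
WM = 2504/37 = 67.6757

WM = 67.6757


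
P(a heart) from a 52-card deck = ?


13 hearts in 52 cards
P = 13/52 = 0.2500

P = 0.2500


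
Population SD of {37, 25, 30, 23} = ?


Mean = 28.7500
Variance = 29.1875
SD = sqrt(29.1875) = 5.4025

SD = 5.4025


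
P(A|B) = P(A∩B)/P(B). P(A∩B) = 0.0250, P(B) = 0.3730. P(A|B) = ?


P(A|B) = 0.0250/0.3730 = 0.0670

P(A|B) = 0.0670


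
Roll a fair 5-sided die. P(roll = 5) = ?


Favorable outcomes (roll = 5): 1
Total outcomes = 5
P = 1/5 = 0.2000

P = 0.2000


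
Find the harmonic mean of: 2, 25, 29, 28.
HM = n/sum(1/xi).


Sum of reciprocals = 1/2 + 1/25 + 1/29 + 1/28 = 0.610197
HM = 4/0.610197 = 6.5553

HM = 6.5553


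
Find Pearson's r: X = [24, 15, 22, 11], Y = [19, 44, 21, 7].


Mean X = 18.0000, Mean Y = 22.7500
SD X = 5.244044, SD Y = 13.386094
Cov = 4.250000
r = 4.250000/(5.244044*13.386094) = 0.0605

r = 0.0605


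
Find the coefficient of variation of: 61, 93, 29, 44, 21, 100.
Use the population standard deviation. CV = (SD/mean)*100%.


Mean = 58.0000
SD = 30.0111
CV = (30.0111/58.0000)*100 = 51.7433%

CV = 51.7433%


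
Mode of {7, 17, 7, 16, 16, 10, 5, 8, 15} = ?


Frequencies: 5:1, 7:2, 8:1, 10:1, 15:1, 16:2, 17:1
Max frequency = 2
Mode = 7, 16

Mode = 7, 16


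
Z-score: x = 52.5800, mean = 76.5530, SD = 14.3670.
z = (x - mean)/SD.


z = (52.5800 - 76.5530)/14.3670
= -23.9730/14.3670
= -1.6686

z = -1.6686


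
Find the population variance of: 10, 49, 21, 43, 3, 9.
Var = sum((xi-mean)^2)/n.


Mean = 22.5000
Squared deviations: 156.2500, 702.2500, 2.2500, 420.2500, 380.2500, 182.2500
Sum = 1843.5000
Variance = 1843.5000/6 = 307.2500

Variance = 307.2500


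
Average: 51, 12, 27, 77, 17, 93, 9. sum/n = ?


Sum = 51 + 12 + 27 + 77 + 17 + 93 + 9 = 286
n = 7
Mean = 286/7 = 40.8571

Mean = 40.8571


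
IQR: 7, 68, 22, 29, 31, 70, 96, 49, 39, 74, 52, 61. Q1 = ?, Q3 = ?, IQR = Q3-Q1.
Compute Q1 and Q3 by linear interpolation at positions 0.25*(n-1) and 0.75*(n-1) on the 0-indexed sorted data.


Sorted: 7, 22, 29, 31, 39, 49, 52, 61, 68, 70, 74, 96
Q1 (25th %ile) = 30.5000
Q3 (75th %ile) = 68.5000
IQR = 68.5000 - 30.5000 = 38.0000

IQR = 38.0000


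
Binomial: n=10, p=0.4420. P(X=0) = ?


C(10,0) = 1
p^0 = 1.000000
(1-p)^10 = 0.002926
P = 1 * 1.000000 * 0.002926 = 0.0029

P(X=0) = 0.0029


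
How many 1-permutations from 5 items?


P(5,1) = 5!/4!
= 120/24
= 5

P(5,1) = 5


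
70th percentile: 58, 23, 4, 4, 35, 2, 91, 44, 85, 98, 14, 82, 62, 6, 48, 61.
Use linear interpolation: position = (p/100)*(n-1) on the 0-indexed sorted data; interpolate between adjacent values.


Sorted: 2, 4, 4, 6, 14, 23, 35, 44, 48, 58, 61, 62, 82, 85, 91, 98
n = 16
Index = 70/100 * 15 = 10.5000
Lower = data[10] = 61, Upper = data[11] = 62
P70 = 61 + 0.5000*(1) = 61.5000

P70 = 61.5000


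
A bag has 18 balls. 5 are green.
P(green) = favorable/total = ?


P = 5/18 = 0.2778

P = 0.2778


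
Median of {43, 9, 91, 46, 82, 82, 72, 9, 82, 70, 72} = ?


Sorted: 9, 9, 43, 46, 70, 72, 72, 82, 82, 82, 91
n = 11 (odd)
Middle value = 72

Median = 72


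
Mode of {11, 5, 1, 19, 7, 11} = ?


Frequencies: 1:1, 5:1, 7:1, 11:2, 19:1
Max frequency = 2
Mode = 11

Mode = 11


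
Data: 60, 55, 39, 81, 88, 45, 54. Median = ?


Sorted: 39, 45, 54, 55, 60, 81, 88
n = 7 (odd)
Middle value = 55

Median = 55


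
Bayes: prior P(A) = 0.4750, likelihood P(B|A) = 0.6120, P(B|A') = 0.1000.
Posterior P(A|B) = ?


P(B) = P(B|A)*P(A) + P(B|A')*P(A')
= 0.6120*0.4750 + 0.1000*0.5250
= 0.290700 + 0.052500 = 0.343200
P(A|B) = 0.290700/0.343200 = 0.8470

P(A|B) = 0.8470


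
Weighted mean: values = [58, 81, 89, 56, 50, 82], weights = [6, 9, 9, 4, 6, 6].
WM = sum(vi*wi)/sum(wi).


Numerator = 58*6 + 81*9 + 89*9 + 56*4 + 50*6 + 82*6 = 2894
Denominator = 6 + 9 + 9 + 4 + 6 + 6 = 40
WM = 2894/40 = 72.3500

WM = 72.3500


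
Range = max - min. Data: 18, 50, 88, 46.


Max = 88, Min = 18
Range = 88 - 18 = 70

Range = 70


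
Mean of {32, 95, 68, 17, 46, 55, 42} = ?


Sum = 32 + 95 + 68 + 17 + 46 + 55 + 42 = 355
n = 7
Mean = 355/7 = 50.7143

Mean = 50.7143


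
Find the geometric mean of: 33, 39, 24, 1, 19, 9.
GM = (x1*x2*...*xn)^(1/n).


Product = 33 × 39 × 24 × 1 × 19 × 9 = 5281848
GM = 5281848^(1/6) = 13.1967

GM = 13.1967


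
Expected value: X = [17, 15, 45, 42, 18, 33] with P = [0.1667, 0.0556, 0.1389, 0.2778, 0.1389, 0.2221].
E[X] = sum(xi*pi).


E[X] = 17*0.1667 + 15*0.0556 + 45*0.1389 + 42*0.2778 + 18*0.1389 + 33*0.2221
= 2.8339 + 0.8340 + 6.2505 + 11.6676 + 2.5002 + 7.3293
= 31.4155

E[X] = 31.4155


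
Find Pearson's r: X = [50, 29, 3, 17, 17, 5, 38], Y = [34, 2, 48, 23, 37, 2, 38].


Mean X = 22.7143, Mean Y = 26.2857
SD X = 15.970636, SD Y = 16.790425
Cov = 28.081633
r = 28.081633/(15.970636*16.790425) = 0.1047

r = 0.1047


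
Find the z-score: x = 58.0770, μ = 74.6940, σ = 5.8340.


z = (58.0770 - 74.6940)/5.8340
= -16.6170/5.8340
= -2.8483

z = -2.8483


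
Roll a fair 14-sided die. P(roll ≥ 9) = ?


Favorable outcomes (roll ≥ 9): 6
Total outcomes = 14
P = 6/14 = 0.4286

P = 0.4286


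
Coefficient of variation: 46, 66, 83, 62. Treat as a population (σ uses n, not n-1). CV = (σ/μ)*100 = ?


Mean = 64.2500
SD = 13.1601
CV = (13.1601/64.2500)*100 = 20.4826%

CV = 20.4826%


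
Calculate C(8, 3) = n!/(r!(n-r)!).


C(8,3) = 8!/(3! × 5!)
= 40320/(6 × 120)
= 56

C(8,3) = 56


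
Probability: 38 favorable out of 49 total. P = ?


P = 38/49 = 0.7755

P = 0.7755


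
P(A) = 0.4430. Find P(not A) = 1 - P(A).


P(not A) = 1 - 0.4430 = 0.5570

P(not A) = 0.5570


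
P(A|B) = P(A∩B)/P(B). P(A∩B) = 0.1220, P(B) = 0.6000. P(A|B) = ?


P(A|B) = 0.1220/0.6000 = 0.2033

P(A|B) = 0.2033


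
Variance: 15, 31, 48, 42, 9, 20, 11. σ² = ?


Mean = 25.1429
Squared deviations: 102.8776, 34.3061, 522.4490, 284.1633, 260.5918, 26.4490, 200.0204
Sum = 1430.8571
Variance = 1430.8571/7 = 204.4082

Variance = 204.4082


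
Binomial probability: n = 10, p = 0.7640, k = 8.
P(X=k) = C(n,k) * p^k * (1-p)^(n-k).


C(10,8) = 45
p^8 = 0.116077
(1-p)^2 = 0.055696
P = 45 * 0.116077 * 0.055696 = 0.2909

P(X=8) = 0.2909


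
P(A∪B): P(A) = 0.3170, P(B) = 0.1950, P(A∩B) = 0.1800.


P(A∪B) = 0.3170 + 0.1950 - 0.1800
= 0.5120 - 0.1800
= 0.3320

P(A∪B) = 0.3320


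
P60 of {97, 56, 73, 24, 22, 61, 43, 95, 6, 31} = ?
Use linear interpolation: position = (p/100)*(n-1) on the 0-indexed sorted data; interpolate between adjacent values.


Sorted: 6, 22, 24, 31, 43, 56, 61, 73, 95, 97
n = 10
Index = 60/100 * 9 = 5.4000
Lower = data[5] = 56, Upper = data[6] = 61
P60 = 56 + 0.4000*(5) = 58.0000

P60 = 58.0000


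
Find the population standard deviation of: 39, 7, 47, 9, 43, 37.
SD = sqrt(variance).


Mean = 30.3333
Variance = 259.5556
SD = sqrt(259.5556) = 16.1107

SD = 16.1107


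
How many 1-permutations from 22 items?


P(22,1) = 22!/21!
= 1124000727777607680000/51090942171709440000
= 22

P(22,1) = 22


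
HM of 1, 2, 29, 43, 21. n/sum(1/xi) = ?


Sum of reciprocals = 1/1 + 1/2 + 1/29 + 1/43 + 1/21 = 1.605358
HM = 5/1.605358 = 3.1146

HM = 3.1146


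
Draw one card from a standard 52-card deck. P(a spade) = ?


13 spades in 52 cards
P = 13/52 = 0.2500

P = 0.2500


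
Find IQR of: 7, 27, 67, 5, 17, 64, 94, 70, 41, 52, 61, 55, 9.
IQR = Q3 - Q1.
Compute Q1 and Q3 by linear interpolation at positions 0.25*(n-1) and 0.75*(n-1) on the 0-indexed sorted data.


Sorted: 5, 7, 9, 17, 27, 41, 52, 55, 61, 64, 67, 70, 94
Q1 (25th %ile) = 17.0000
Q3 (75th %ile) = 64.0000
IQR = 64.0000 - 17.0000 = 47.0000

IQR = 47.0000


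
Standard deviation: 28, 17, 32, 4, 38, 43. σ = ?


Mean = 27.0000
Variance = 172.0000
SD = sqrt(172.0000) = 13.1149

SD = 13.1149


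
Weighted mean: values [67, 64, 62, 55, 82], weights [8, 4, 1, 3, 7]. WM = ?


Numerator = 67*8 + 64*4 + 62*1 + 55*3 + 82*7 = 1593
Denominator = 8 + 4 + 1 + 3 + 7 = 23
WM = 1593/23 = 69.2609

WM = 69.2609


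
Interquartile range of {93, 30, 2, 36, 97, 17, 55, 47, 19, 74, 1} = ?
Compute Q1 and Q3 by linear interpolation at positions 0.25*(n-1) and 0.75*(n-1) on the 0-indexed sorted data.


Sorted: 1, 2, 17, 19, 30, 36, 47, 55, 74, 93, 97
Q1 (25th %ile) = 18.0000
Q3 (75th %ile) = 64.5000
IQR = 64.5000 - 18.0000 = 46.5000

IQR = 46.5000


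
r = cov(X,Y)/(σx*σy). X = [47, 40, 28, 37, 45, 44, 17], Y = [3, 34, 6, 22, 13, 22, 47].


Mean X = 36.8571, Mean Y = 21.0000
SD X = 10.020387, SD Y = 14.442002
Cov = -83.285714
r = -83.285714/(10.020387*14.442002) = -0.5755

r = -0.5755


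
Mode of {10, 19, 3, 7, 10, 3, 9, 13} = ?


Frequencies: 3:2, 7:1, 9:1, 10:2, 13:1, 19:1
Max frequency = 2
Mode = 3, 10

Mode = 3, 10


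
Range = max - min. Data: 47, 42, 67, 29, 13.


Max = 67, Min = 13
Range = 67 - 13 = 54

Range = 54


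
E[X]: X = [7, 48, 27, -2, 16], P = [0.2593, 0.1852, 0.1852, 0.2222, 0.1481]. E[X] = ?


E[X] = 7*0.2593 + 48*0.1852 + 27*0.1852 - 2*0.2222 + 16*0.1481
= 1.8151 + 8.8896 + 5.0004 - 0.4444 + 2.3696
= 17.6303

E[X] = 17.6303


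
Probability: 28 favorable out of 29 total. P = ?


P = 28/29 = 0.9655

P = 0.9655


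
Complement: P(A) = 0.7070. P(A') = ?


P(not A) = 1 - 0.7070 = 0.2930

P(not A) = 0.2930


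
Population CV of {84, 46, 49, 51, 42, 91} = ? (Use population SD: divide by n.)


Mean = 60.5000
SD = 19.3972
CV = (19.3972/60.5000)*100 = 32.0614%

CV = 32.0614%


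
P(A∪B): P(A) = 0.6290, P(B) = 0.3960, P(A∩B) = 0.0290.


P(A∪B) = 0.6290 + 0.3960 - 0.0290
= 1.0250 - 0.0290
= 0.9960

P(A∪B) = 0.9960


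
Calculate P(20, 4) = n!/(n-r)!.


P(20,4) = 20!/16!
= 2432902008176640000/20922789888000
= 116280

P(20,4) = 116280


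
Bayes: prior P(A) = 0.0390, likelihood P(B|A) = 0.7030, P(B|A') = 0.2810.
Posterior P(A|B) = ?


P(B) = P(B|A)*P(A) + P(B|A')*P(A')
= 0.7030*0.0390 + 0.2810*0.9610
= 0.027417 + 0.270041 = 0.297458
P(A|B) = 0.027417/0.297458 = 0.0922

P(A|B) = 0.0922


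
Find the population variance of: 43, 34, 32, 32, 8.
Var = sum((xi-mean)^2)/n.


Mean = 29.8000
Squared deviations: 174.2400, 17.6400, 4.8400, 4.8400, 475.2400
Sum = 676.8000
Variance = 676.8000/5 = 135.3600

Variance = 135.3600


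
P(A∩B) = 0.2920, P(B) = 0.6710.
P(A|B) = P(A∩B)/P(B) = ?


P(A|B) = 0.2920/0.6710 = 0.4352

P(A|B) = 0.4352


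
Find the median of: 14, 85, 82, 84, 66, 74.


Sorted: 14, 66, 74, 82, 84, 85
n = 6 (even)
Middle values: 74 and 82
Median = (74+82)/2 = 78.0000

Median = 78.0000


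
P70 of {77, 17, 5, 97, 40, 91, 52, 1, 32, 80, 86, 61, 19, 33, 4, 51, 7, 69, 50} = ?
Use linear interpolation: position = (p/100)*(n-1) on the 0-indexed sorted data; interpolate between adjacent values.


Sorted: 1, 4, 5, 7, 17, 19, 32, 33, 40, 50, 51, 52, 61, 69, 77, 80, 86, 91, 97
n = 19
Index = 70/100 * 18 = 12.6000
Lower = data[12] = 61, Upper = data[13] = 69
P70 = 61 + 0.6000*(8) = 65.8000

P70 = 65.8000


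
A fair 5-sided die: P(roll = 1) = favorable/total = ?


Favorable outcomes (roll = 1): 1
Total outcomes = 5
P = 1/5 = 0.2000

P = 0.2000


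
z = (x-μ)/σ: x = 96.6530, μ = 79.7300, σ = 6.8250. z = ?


z = (96.6530 - 79.7300)/6.8250
= 16.9230/6.8250
= 2.4796

z = 2.4796


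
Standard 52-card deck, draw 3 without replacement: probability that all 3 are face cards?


P(all face cards) = (12/52) × (11/51) × (10/50)
= 0.0100

P = 0.0100


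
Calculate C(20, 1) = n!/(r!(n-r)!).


C(20,1) = 20!/(1! × 19!)
= 2432902008176640000/(1 × 121645100408832000)
= 20

C(20,1) = 20


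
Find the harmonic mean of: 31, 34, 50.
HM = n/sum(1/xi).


Sum of reciprocals = 1/31 + 1/34 + 1/50 = 0.081670
HM = 3/0.081670 = 36.7333

HM = 36.7333


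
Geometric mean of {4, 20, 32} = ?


Product = 4 × 20 × 32 = 2560
GM = 2560^(1/3) = 13.6798

GM = 13.6798


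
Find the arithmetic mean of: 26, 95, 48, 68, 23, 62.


Sum = 26 + 95 + 48 + 68 + 23 + 62 = 322
n = 6
Mean = 322/6 = 53.6667

Mean = 53.6667


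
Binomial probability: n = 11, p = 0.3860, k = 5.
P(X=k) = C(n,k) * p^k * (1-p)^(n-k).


C(11,5) = 462
p^5 = 0.008569
(1-p)^6 = 0.053581
P = 462 * 0.008569 * 0.053581 = 0.2121

P(X=5) = 0.2121


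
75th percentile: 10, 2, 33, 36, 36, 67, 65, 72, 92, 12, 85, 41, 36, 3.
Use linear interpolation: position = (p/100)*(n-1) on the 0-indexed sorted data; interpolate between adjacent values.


Sorted: 2, 3, 10, 12, 33, 36, 36, 36, 41, 65, 67, 72, 85, 92
n = 14
Index = 75/100 * 13 = 9.7500
Lower = data[9] = 65, Upper = data[10] = 67
P75 = 65 + 0.7500*(2) = 66.5000

P75 = 66.5000


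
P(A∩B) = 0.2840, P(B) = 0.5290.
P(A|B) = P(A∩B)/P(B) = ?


P(A|B) = 0.2840/0.5290 = 0.5369

P(A|B) = 0.5369


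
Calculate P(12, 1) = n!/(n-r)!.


P(12,1) = 12!/11!
= 479001600/39916800
= 12

P(12,1) = 12


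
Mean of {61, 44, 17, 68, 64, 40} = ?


Sum = 61 + 44 + 17 + 68 + 64 + 40 = 294
n = 6
Mean = 294/6 = 49.0000

Mean = 49.0000


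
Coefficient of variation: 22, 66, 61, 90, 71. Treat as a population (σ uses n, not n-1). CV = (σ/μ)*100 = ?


Mean = 62.0000
SD = 22.2800
CV = (22.2800/62.0000)*100 = 35.9355%

CV = 35.9355%


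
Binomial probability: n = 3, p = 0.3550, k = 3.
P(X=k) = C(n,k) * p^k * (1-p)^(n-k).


C(3,3) = 1
p^3 = 0.044739
(1-p)^0 = 1.000000
P = 1 * 0.044739 * 1.000000 = 0.0447

P(X=3) = 0.0447


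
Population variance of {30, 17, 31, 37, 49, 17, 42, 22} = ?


Mean = 30.6250
Squared deviations: 0.3906, 185.6406, 0.1406, 40.6406, 337.6406, 185.6406, 129.3906, 74.3906
Sum = 953.8750
Variance = 953.8750/8 = 119.2344

Variance = 119.2344


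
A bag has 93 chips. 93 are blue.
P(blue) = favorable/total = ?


P = 93/93 = 1.0000

P = 1.0000


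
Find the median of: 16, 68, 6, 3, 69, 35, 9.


Sorted: 3, 6, 9, 16, 35, 68, 69
n = 7 (odd)
Middle value = 16

Median = 16


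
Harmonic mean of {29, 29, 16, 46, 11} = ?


Sum of reciprocals = 1/29 + 1/29 + 1/16 + 1/46 + 1/11 = 0.244114
HM = 5/0.244114 = 20.4823

HM = 20.4823


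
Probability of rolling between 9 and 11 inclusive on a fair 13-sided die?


Favorable outcomes (9 ≤ roll ≤ 11): 3
Total outcomes = 13
P = 3/13 = 0.2308

P = 0.2308


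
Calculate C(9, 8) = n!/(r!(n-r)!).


C(9,8) = 9!/(8! × 1!)
= 362880/(40320 × 1)
= 9

C(9,8) = 9


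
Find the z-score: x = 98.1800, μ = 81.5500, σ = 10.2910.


z = (98.1800 - 81.5500)/10.2910
= 16.6300/10.2910
= 1.6160

z = 1.6160


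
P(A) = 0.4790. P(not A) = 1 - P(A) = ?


P(not A) = 1 - 0.4790 = 0.5210

P(not A) = 0.5210


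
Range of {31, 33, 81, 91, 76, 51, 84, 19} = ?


Max = 91, Min = 19
Range = 91 - 19 = 72

Range = 72


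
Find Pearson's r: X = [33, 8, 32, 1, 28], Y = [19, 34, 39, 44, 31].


Mean X = 20.4000, Mean Y = 33.4000
SD X = 13.275541, SD Y = 8.452219
Cov = -69.560000
r = -69.560000/(13.275541*8.452219) = -0.6199

r = -0.6199


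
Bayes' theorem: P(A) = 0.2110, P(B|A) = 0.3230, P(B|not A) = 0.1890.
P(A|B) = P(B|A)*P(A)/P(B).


P(B) = P(B|A)*P(A) + P(B|A')*P(A')
= 0.3230*0.2110 + 0.1890*0.7890
= 0.068153 + 0.149121 = 0.217274
P(A|B) = 0.068153/0.217274 = 0.3137

P(A|B) = 0.3137


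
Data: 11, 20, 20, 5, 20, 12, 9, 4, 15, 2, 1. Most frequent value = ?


Frequencies: 1:1, 2:1, 4:1, 5:1, 9:1, 11:1, 12:1, 15:1, 20:3
Max frequency = 3
Mode = 20

Mode = 20


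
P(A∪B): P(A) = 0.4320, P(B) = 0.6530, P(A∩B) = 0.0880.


P(A∪B) = 0.4320 + 0.6530 - 0.0880
= 1.0850 - 0.0880
= 0.9970

P(A∪B) = 0.9970


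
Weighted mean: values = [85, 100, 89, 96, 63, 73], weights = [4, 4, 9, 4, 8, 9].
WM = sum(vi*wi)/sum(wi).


Numerator = 85*4 + 100*4 + 89*9 + 96*4 + 63*8 + 73*9 = 3086
Denominator = 4 + 4 + 9 + 4 + 8 + 9 = 38
WM = 3086/38 = 81.2105

WM = 81.2105


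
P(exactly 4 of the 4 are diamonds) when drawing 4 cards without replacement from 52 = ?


Hypergeometric: P(X=4) = C(13,4)·C(39,0) / C(52,4)
= 715 × 1 / 270725
= 715/270725 = 0.0026

P = 0.0026


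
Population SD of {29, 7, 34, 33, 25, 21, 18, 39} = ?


Mean = 25.7500
Variance = 92.6875
SD = sqrt(92.6875) = 9.6274

SD = 9.6274


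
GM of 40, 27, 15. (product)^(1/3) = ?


Product = 40 × 27 × 15 = 16200
GM = 16200^(1/3) = 25.3030

GM = 25.3030


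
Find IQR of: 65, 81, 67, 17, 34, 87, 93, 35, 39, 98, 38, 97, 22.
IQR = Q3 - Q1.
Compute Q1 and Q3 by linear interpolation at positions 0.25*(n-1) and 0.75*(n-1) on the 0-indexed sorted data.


Sorted: 17, 22, 34, 35, 38, 39, 65, 67, 81, 87, 93, 97, 98
Q1 (25th %ile) = 35.0000
Q3 (75th %ile) = 87.0000
IQR = 87.0000 - 35.0000 = 52.0000

IQR = 52.0000


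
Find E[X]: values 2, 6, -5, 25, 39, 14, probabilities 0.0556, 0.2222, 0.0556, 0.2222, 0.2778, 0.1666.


E[X] = 2*0.0556 + 6*0.2222 - 5*0.0556 + 25*0.2222 + 39*0.2778 + 14*0.1666
= 0.1112 + 1.3332 - 0.2780 + 5.5550 + 10.8342 + 2.3324
= 19.8880

E[X] = 19.8880


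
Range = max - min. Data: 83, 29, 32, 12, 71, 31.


Max = 83, Min = 12
Range = 83 - 12 = 71

Range = 71


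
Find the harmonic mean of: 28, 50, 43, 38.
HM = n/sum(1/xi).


Sum of reciprocals = 1/28 + 1/50 + 1/43 + 1/38 = 0.105286
HM = 4/0.105286 = 37.9918

HM = 37.9918


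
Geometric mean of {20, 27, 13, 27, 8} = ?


Product = 20 × 27 × 13 × 27 × 8 = 1516320
GM = 1516320^(1/5) = 17.2250

GM = 17.2250


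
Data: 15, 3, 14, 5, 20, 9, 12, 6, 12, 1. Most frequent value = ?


Frequencies: 1:1, 3:1, 5:1, 6:1, 9:1, 12:2, 14:1, 15:1, 20:1
Max frequency = 2
Mode = 12

Mode = 12


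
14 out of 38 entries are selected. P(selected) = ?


P = 14/38 = 0.3684

P = 0.3684


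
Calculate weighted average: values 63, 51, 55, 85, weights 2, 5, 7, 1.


Numerator = 63*2 + 51*5 + 55*7 + 85*1 = 851
Denominator = 2 + 5 + 7 + 1 = 15
WM = 851/15 = 56.7333

WM = 56.7333


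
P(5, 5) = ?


P(5,5) = 5!/0!
= 120/1
= 120

P(5,5) = 120


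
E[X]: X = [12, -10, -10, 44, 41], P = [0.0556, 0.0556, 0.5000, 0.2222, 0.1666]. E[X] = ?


E[X] = 12*0.0556 - 10*0.0556 - 10*0.5000 + 44*0.2222 + 41*0.1666
= 0.6672 - 0.5560 - 5.0000 + 9.7768 + 6.8306
= 11.7186

E[X] = 11.7186


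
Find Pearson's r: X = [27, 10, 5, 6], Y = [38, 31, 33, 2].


Mean X = 12.0000, Mean Y = 26.0000
SD X = 8.860023, SD Y = 14.089003
Cov = 66.250000
r = 66.250000/(8.860023*14.089003) = 0.5307

r = 0.5307


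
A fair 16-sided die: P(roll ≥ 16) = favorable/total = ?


Favorable outcomes (roll ≥ 16): 1
Total outcomes = 16
P = 1/16 = 0.0625

P = 0.0625


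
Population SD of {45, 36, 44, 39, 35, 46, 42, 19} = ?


Mean = 38.2500
Variance = 67.4375
SD = sqrt(67.4375) = 8.2120

SD = 8.2120


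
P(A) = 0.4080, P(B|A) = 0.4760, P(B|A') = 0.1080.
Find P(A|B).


P(B) = P(B|A)*P(A) + P(B|A')*P(A')
= 0.4760*0.4080 + 0.1080*0.5920
= 0.194208 + 0.063936 = 0.258144
P(A|B) = 0.194208/0.258144 = 0.7523

P(A|B) = 0.7523


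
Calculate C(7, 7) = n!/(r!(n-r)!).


C(7,7) = 7!/(7! × 0!)
= 5040/(5040 × 1)
= 1

C(7,7) = 1


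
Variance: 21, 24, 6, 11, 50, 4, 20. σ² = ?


Mean = 19.4286
Squared deviations: 2.4694, 20.8980, 180.3265, 71.0408, 934.6122, 238.0408, 0.3265
Sum = 1447.7143
Variance = 1447.7143/7 = 206.8163

Variance = 206.8163


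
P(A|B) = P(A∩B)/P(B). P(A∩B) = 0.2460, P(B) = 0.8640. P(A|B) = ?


P(A|B) = 0.2460/0.8640 = 0.2847

P(A|B) = 0.2847


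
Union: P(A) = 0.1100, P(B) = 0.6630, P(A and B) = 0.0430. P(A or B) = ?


P(A∪B) = 0.1100 + 0.6630 - 0.0430
= 0.7730 - 0.0430
= 0.7300

P(A∪B) = 0.7300


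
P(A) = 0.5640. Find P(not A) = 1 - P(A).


P(not A) = 1 - 0.5640 = 0.4360

P(not A) = 0.4360


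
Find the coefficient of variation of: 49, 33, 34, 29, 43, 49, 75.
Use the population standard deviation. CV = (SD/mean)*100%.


Mean = 44.5714
SD = 14.4208
CV = (14.4208/44.5714)*100 = 32.3543%

CV = 32.3543%


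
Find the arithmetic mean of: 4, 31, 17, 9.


Sum = 4 + 31 + 17 + 9 = 61
n = 4
Mean = 61/4 = 15.2500

Mean = 15.2500


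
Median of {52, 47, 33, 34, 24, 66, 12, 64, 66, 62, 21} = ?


Sorted: 12, 21, 24, 33, 34, 47, 52, 62, 64, 66, 66
n = 11 (odd)
Middle value = 47

Median = 47


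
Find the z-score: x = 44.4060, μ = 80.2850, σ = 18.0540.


z = (44.4060 - 80.2850)/18.0540
= -35.8790/18.0540
= -1.9873

z = -1.9873


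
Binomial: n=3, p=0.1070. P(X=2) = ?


C(3,2) = 3
p^2 = 0.011449
(1-p)^1 = 0.893000
P = 3 * 0.011449 * 0.893000 = 0.0307

P(X=2) = 0.0307


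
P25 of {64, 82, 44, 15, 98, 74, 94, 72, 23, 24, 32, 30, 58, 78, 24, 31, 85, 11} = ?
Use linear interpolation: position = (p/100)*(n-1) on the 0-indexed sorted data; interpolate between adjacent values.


Sorted: 11, 15, 23, 24, 24, 30, 31, 32, 44, 58, 64, 72, 74, 78, 82, 85, 94, 98
n = 18
Index = 25/100 * 17 = 4.2500
Lower = data[4] = 24, Upper = data[5] = 30
P25 = 24 + 0.2500*(6) = 25.5000

P25 = 25.5000


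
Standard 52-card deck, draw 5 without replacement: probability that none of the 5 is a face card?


P(no face cards) = (40/52) × (39/51) × (38/50) × (37/49) × (36/48)
= 0.2532

P = 0.2532


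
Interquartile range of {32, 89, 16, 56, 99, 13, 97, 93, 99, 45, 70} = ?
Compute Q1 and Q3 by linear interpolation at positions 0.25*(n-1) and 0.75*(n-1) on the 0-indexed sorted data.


Sorted: 13, 16, 32, 45, 56, 70, 89, 93, 97, 99, 99
Q1 (25th %ile) = 38.5000
Q3 (75th %ile) = 95.0000
IQR = 95.0000 - 38.5000 = 56.5000

IQR = 56.5000


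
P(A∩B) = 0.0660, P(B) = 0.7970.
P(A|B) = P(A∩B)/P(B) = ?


P(A|B) = 0.0660/0.7970 = 0.0828

P(A|B) = 0.0828


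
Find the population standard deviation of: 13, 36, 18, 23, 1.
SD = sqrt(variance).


Mean = 18.2000
Variance = 132.5600
SD = sqrt(132.5600) = 11.5135

SD = 11.5135


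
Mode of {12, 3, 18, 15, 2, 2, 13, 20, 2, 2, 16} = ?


Frequencies: 2:4, 3:1, 12:1, 13:1, 15:1, 16:1, 18:1, 20:1
Max frequency = 4
Mode = 2

Mode = 2


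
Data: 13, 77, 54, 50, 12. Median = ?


Sorted: 12, 13, 50, 54, 77
n = 5 (odd)
Middle value = 50

Median = 50


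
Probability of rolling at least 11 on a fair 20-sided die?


Favorable outcomes (roll ≥ 11): 10
Total outcomes = 20
P = 10/20 = 0.5000

P = 0.5000


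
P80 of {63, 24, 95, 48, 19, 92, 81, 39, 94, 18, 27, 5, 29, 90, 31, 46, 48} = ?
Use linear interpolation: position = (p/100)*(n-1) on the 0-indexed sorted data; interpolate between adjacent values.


Sorted: 5, 18, 19, 24, 27, 29, 31, 39, 46, 48, 48, 63, 81, 90, 92, 94, 95
n = 17
Index = 80/100 * 16 = 12.8000
Lower = data[12] = 81, Upper = data[13] = 90
P80 = 81 + 0.8000*(9) = 88.2000

P80 = 88.2000


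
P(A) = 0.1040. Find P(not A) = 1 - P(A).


P(not A) = 1 - 0.1040 = 0.8960

P(not A) = 0.8960


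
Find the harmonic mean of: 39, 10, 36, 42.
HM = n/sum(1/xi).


Sum of reciprocals = 1/39 + 1/10 + 1/36 + 1/42 = 0.177228
HM = 4/0.177228 = 22.5698

HM = 22.5698


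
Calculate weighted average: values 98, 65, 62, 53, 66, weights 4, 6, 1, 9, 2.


Numerator = 98*4 + 65*6 + 62*1 + 53*9 + 66*2 = 1453
Denominator = 4 + 6 + 1 + 9 + 2 = 22
WM = 1453/22 = 66.0455

WM = 66.0455


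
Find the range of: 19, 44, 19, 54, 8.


Max = 54, Min = 8
Range = 54 - 8 = 46

Range = 46


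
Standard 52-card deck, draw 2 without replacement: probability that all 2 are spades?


P(all spades) = (13/52) × (12/51)
= 0.0588

P = 0.0588


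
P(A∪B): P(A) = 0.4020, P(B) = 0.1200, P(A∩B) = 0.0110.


P(A∪B) = 0.4020 + 0.1200 - 0.0110
= 0.5220 - 0.0110
= 0.5110

P(A∪B) = 0.5110


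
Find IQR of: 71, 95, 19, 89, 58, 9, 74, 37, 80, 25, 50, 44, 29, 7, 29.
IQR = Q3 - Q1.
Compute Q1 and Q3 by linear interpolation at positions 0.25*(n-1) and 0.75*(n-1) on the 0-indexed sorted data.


Sorted: 7, 9, 19, 25, 29, 29, 37, 44, 50, 58, 71, 74, 80, 89, 95
Q1 (25th %ile) = 27.0000
Q3 (75th %ile) = 72.5000
IQR = 72.5000 - 27.0000 = 45.5000

IQR = 45.5000


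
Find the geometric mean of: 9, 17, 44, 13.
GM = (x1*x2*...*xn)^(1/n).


Product = 9 × 17 × 44 × 13 = 87516
GM = 87516^(1/4) = 17.1997

GM = 17.1997


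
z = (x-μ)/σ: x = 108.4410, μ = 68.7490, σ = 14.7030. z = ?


z = (108.4410 - 68.7490)/14.7030
= 39.6920/14.7030
= 2.6996

z = 2.6996


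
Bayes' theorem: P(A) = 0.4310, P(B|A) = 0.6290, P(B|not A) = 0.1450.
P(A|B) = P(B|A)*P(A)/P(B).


P(B) = P(B|A)*P(A) + P(B|A')*P(A')
= 0.6290*0.4310 + 0.1450*0.5690
= 0.271099 + 0.082505 = 0.353604
P(A|B) = 0.271099/0.353604 = 0.7667

P(A|B) = 0.7667


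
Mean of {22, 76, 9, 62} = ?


Sum = 22 + 76 + 9 + 62 = 169
n = 4
Mean = 169/4 = 42.2500

Mean = 42.2500


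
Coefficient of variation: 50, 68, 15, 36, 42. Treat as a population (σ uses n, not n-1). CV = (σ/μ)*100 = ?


Mean = 42.2000
SD = 17.3482
CV = (17.3482/42.2000)*100 = 41.1095%

CV = 41.1095%


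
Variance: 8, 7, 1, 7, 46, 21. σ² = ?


Mean = 15.0000
Squared deviations: 49.0000, 64.0000, 196.0000, 64.0000, 961.0000, 36.0000
Sum = 1370.0000
Variance = 1370.0000/6 = 228.3333

Variance = 228.3333


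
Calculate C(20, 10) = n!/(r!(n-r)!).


C(20,10) = 20!/(10! × 10!)
= 2432902008176640000/(3628800 × 3628800)
= 184756

C(20,10) = 184756


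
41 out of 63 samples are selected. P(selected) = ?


P = 41/63 = 0.6508

P = 0.6508


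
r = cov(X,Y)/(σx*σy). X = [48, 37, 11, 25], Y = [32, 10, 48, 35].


Mean X = 30.2500, Mean Y = 31.2500
SD X = 13.772709, SD Y = 13.663363
Cov = -118.062500
r = -118.062500/(13.772709*13.663363) = -0.6274

r = -0.6274


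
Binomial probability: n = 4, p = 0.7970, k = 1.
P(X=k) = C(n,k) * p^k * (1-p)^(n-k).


C(4,1) = 4
p^1 = 0.797000
(1-p)^3 = 0.008365
P = 4 * 0.797000 * 0.008365 = 0.0267

P(X=1) = 0.0267


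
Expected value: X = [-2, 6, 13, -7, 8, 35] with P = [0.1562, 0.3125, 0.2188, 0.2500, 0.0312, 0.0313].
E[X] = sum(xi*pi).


E[X] = -2*0.1562 + 6*0.3125 + 13*0.2188 - 7*0.2500 + 8*0.0312 + 35*0.0313
= -0.3124 + 1.8750 + 2.8444 - 1.7500 + 0.2496 + 1.0955
= 4.0021

E[X] = 4.0021


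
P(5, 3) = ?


P(5,3) = 5!/2!
= 120/2
= 60

P(5,3) = 60


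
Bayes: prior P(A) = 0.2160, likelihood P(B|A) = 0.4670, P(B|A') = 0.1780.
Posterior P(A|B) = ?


P(B) = P(B|A)*P(A) + P(B|A')*P(A')
= 0.4670*0.2160 + 0.1780*0.7840
= 0.100872 + 0.139552 = 0.240424
P(A|B) = 0.100872/0.240424 = 0.4196

P(A|B) = 0.4196


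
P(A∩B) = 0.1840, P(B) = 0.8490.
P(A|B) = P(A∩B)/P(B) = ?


P(A|B) = 0.1840/0.8490 = 0.2167

P(A|B) = 0.2167


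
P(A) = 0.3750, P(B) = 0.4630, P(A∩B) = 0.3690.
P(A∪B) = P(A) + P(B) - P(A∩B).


P(A∪B) = 0.3750 + 0.4630 - 0.3690
= 0.8380 - 0.3690
= 0.4690

P(A∪B) = 0.4690


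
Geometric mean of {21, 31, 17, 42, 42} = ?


Product = 21 × 31 × 17 × 42 × 42 = 19522188
GM = 19522188^(1/5) = 28.7148

GM = 28.7148


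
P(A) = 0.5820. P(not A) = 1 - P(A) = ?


P(not A) = 1 - 0.5820 = 0.4180

P(not A) = 0.4180


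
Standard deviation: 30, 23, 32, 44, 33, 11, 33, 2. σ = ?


Mean = 26.0000
Variance = 160.5000
SD = sqrt(160.5000) = 12.6689

SD = 12.6689


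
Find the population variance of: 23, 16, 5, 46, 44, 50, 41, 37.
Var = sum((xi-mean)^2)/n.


Mean = 32.7500
Squared deviations: 95.0625, 280.5625, 770.0625, 175.5625, 126.5625, 297.5625, 68.0625, 18.0625
Sum = 1831.5000
Variance = 1831.5000/8 = 228.9375

Variance = 228.9375


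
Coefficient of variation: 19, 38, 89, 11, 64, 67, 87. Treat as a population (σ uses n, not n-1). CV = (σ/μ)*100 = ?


Mean = 53.5714
SD = 29.0608
CV = (29.0608/53.5714)*100 = 54.2468%

CV = 54.2468%


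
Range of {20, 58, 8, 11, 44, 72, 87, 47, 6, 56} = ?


Max = 87, Min = 6
Range = 87 - 6 = 81

Range = 81


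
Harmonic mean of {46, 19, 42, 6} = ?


Sum of reciprocals = 1/46 + 1/19 + 1/42 + 1/6 = 0.264847
HM = 4/0.264847 = 15.1031

HM = 15.1031


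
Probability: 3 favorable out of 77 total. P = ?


P = 3/77 = 0.0390

P = 0.0390


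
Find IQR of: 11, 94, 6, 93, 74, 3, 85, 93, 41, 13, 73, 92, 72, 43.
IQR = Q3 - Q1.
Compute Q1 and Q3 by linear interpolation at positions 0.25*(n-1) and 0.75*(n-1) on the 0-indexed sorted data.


Sorted: 3, 6, 11, 13, 41, 43, 72, 73, 74, 85, 92, 93, 93, 94
Q1 (25th %ile) = 20.0000
Q3 (75th %ile) = 90.2500
IQR = 90.2500 - 20.0000 = 70.2500

IQR = 70.2500


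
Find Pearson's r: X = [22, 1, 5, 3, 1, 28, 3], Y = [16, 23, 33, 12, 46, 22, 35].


Mean X = 9.0000, Mean Y = 26.7143
SD X = 10.323344, SD Y = 11.002783
Cov = -48.571429
r = -48.571429/(10.323344*11.002783) = -0.4276

r = -0.4276


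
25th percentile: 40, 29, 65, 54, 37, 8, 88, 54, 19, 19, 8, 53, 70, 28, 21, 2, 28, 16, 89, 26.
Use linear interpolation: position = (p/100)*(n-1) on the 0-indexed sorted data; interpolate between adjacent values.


Sorted: 2, 8, 8, 16, 19, 19, 21, 26, 28, 28, 29, 37, 40, 53, 54, 54, 65, 70, 88, 89
n = 20
Index = 25/100 * 19 = 4.7500
Lower = data[4] = 19, Upper = data[5] = 19
P25 = 19 + 0.7500*(0) = 19.0000

P25 = 19.0000


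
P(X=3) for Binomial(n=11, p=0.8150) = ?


C(11,3) = 165
p^3 = 0.541343
(1-p)^8 = 1.372062e-06
P = 165 * 0.541343 * 1.372062e-06 = 0.0001

P(X=3) = 0.0001


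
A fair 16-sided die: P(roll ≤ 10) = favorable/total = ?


Favorable outcomes (roll ≤ 10): 10
Total outcomes = 16
P = 10/16 = 0.6250

P = 0.6250
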